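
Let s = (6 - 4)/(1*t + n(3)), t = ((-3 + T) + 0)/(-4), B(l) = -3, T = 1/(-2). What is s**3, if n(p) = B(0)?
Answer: -4096/4913 ≈ -0.83371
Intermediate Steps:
T = -1/2 ≈ -0.50000
n(p) = -3
t = 7/8 (t = ((-3 - 1/2) + 0)/(-4) = (-7/2 + 0)*(-1/4) = -7/2*(-1/4) = 7/8 ≈ 0.87500)
s = -16/17 (s = (6 - 4)/(1*(7/8) - 3) = 2/(7/8 - 3) = 2/(-17/8) = 2*(-8/17) = -16/17 ≈ -0.94118)
s**3 = (-16/17)**3 = -4096/4913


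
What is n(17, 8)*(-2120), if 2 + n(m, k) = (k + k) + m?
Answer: -65720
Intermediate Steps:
n(m, k) = -2 + m + 2*k (n(m, k) = -2 + ((k + k) + m) = -2 + (2*k + m) = -2 + (m + 2*k) = -2 + m + 2*k)
n(17, 8)*(-2120) = (-2 + 17 + 2*8)*(-2120) = (-2 + 17 + 16)*(-2120) = 31*(-2120) = -65720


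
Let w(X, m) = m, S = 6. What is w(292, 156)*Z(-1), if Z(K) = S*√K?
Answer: 936*I ≈ 936.0*I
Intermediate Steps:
Z(K) = 6*√K
w(292, 156)*Z(-1) = 156*(6*√(-1)) = 156*(6*I) = 936*I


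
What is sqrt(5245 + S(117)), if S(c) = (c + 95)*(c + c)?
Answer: sqrt(54853) ≈ 234.21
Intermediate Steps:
S(c) = 2*c*(95 + c) (S(c) = (95 + c)*(2*c) = 2*c*(95 + c))
sqrt(5245 + S(117)) = sqrt(5245 + 2*117*(95 + 117)) = sqrt(5245 + 2*117*212) = sqrt(5245 + 49608) = sqrt(54853)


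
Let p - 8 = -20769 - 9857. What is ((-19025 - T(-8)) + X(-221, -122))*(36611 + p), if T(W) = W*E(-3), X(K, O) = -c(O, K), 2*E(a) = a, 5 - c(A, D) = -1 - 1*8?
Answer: -114172643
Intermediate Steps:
c(A, D) = 14 (c(A, D) = 5 - (-1 - 1*8) = 5 - (-1 - 8) = 5 - 1*(-9) = 5 + 9 = 14)
E(a) = a/2
p = -30618 (p = 8 + (-20769 - 9857) = 8 - 30626 = -30618)
X(K, O) = -14 (X(K, O) = -1*14 = -14)
T(W) = -3*W/2 (T(W) = W*((½)*(-3)) = W*(-3/2) = -3*W/2)
((-19025 - T(-8)) + X(-221, -122))*(36611 + p) = ((-19025 - (-3)*(-8)/2) - 14)*(36611 - 30618) = ((-19025 - 1*12) - 14)*5993 = ((-19025 - 12) - 14)*5993 = (-19037 - 14)*5993 = -19051*5993 = -114172643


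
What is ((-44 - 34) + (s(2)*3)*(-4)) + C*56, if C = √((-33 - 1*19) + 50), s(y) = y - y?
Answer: -78 + 56*I*√2 ≈ -78.0 + 79.196*I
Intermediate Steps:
s(y) = 0
C = I*√2 (C = √((-33 - 19) + 50) = √(-52 + 50) = √(-2) = I*√2 ≈ 1.4142*I)
((-44 - 34) + (s(2)*3)*(-4)) + C*56 = ((-44 - 34) + (0*3)*(-4)) + (I*√2)*56 = (-78 + 0*(-4)) + 56*I*√2 = (-78 + 0) + 56*I*√2 = -78 + 56*I*√2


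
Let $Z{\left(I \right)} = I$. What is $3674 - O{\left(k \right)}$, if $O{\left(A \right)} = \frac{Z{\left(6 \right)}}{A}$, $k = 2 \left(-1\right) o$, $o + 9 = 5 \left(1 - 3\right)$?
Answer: $\frac{69803}{19} \approx 3673.8$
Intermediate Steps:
$o = -19$ ($o = -9 + 5 \left(1 - 3\right) = -9 + 5 \left(-2\right) = -9 - 10 = -19$)
$k = 38$ ($k = 2 \left(-1\right) \left(-19\right) = \left(-2\right) \left(-19\right) = 38$)
$O{\left(A \right)} = \frac{6}{A}$
$3674 - O{\left(k \right)} = 3674 - \frac{6}{38} = 3674 - 6 \cdot \frac{1}{38} = 3674 - \frac{3}{19} = \frac{69803}{19}$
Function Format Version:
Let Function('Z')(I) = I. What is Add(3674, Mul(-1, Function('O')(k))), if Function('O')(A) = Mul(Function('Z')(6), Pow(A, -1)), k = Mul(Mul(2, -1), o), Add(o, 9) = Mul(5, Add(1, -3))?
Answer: Rational(69803, 19) ≈ 3673.8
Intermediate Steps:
o = -19 (o = Add(-9, Mul(5, Add(1, -3))) = Add(-9, Mul(5, -2)) = Add(-9, -10) = -19)
k = 38 (k = Mul(Mul(2, -1), -19) = Mul(-2, -19) = 38)
Function('O')(A) = Mul(6, Pow(A, -1))
Add(3674, Mul(-1, Function('O')(k))) = Add(3674, Mul(-1, Mul(6, Pow(38, -1)))) = Add(3674, Mul(-1, Mul(6, Rational(1, 38)))) = Add(3674, Mul(-1, Rational(3, 19))) = Add(3674, Rational(-3, 19)) = Rational(69803, 19)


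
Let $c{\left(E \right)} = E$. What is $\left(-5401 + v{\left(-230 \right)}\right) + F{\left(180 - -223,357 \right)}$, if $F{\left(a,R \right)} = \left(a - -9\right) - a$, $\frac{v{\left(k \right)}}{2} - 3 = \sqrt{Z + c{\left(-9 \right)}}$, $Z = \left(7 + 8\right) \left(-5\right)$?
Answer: $-5386 + 4 i \sqrt{21} \approx -5386.0 + 18.33 i$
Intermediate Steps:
$Z = -75$ ($Z = 15 \left(-5\right) = -75$)
$v{\left(k \right)} = 6 + 4 i \sqrt{21}$ ($v{\left(k \right)} = 6 + 2 \sqrt{-75 - 9} = 6 + 2 \sqrt{-84} = 6 + 2 \cdot 2 i \sqrt{21} = 6 + 4 i \sqrt{21}$)
$F{\left(a,R \right)} = 9$ ($F{\left(a,R \right)} = \left(a + 9\right) - a = \left(9 + a\right) - a = 9$)
$\left(-5401 + v{\left(-230 \right)}\right) + F{\left(180 - -223,357 \right)} = \left(-5401 + \left(6 + 4 i \sqrt{21}\right)\right) + 9 = \left(-5395 + 4 i \sqrt{21}\right) + 9 = -5386 + 4 i \sqrt{21}$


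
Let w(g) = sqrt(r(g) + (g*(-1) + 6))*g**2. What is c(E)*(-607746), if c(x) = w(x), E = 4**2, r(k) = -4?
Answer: -155582976*I*sqrt(14) ≈ -5.8214e+8*I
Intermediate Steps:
E = 16
w(g) = g**2*sqrt(2 - g) (w(g) = sqrt(-4 + (g*(-1) + 6))*g**2 = sqrt(-4 + (-g + 6))*g**2 = sqrt(-4 + (6 - g))*g**2 = sqrt(2 - g)*g**2 = g**2*sqrt(2 - g))
c(x) = x**2*sqrt(2 - x)
c(E)*(-607746) = (16**2*sqrt(2 - 1*16))*(-607746) = (256*sqrt(2 - 16))*(-607746) = (256*sqrt(-14))*(-607746) = (256*(I*sqrt(14)))*(-607746) = (256*I*sqrt(14))*(-607746) = -155582976*I*sqrt(14)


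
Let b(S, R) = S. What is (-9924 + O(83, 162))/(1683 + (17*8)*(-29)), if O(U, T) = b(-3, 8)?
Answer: 9927/2261 ≈ 4.3905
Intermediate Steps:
O(U, T) = -3
(-9924 + O(83, 162))/(1683 + (17*8)*(-29)) = (-9924 - 3)/(1683 + (17*8)*(-29)) = -9927/(1683 + 136*(-29)) = -9927/(1683 - 3944) = -9927/(-2261) = -9927*(-1/2261) = 9927/2261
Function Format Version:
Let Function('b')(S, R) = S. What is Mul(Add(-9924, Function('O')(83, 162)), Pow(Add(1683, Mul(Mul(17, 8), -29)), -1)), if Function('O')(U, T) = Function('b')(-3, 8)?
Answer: Rational(9927, 2261) ≈ 4.3905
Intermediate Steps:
Function('O')(U, T) = -3
Mul(Add(-9924, Function('O')(83, 162)), Pow(Add(1683, Mul(Mul(17, 8), -29)), -1)) = Mul(Add(-9924, -3), Pow(Add(1683, Mul(Mul(17, 8), -29)), -1)) = Mul(-9927, Pow(Add(1683, Mul(136, -29)), -1)) = Mul(-9927, Pow(Add(1683, -3944), -1)) = Mul(-9927, Pow(-2261, -1)) = Mul(-9927, Rational(-1, 2261)) = Rational(9927, 2261)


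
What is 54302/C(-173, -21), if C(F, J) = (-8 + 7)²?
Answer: 54302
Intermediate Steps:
C(F, J) = 1 (C(F, J) = (-1)² = 1)
54302/C(-173, -21) = 54302/1 = 54302*1 = 54302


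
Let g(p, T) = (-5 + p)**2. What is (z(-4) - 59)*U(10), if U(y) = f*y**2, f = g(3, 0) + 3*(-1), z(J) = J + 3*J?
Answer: -7500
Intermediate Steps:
z(J) = 4*J
f = 1 (f = (-5 + 3)**2 + 3*(-1) = (-2)**2 - 3 = 4 - 3 = 1)
U(y) = y**2 (U(y) = 1*y**2 = y**2)
(z(-4) - 59)*U(10) = (4*(-4) - 59)*10**2 = (-16 - 59)*100 = -75*100 = -7500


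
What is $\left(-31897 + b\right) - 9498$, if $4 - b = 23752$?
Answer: $-65143$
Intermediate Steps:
$b = -23748$ ($b = 4 - 23752 = -23748$)
$\left(-31897 + b\right) - 9498 = \left(-31897 - 23748\right) - 9498 = -55645 - 9498 = -65143$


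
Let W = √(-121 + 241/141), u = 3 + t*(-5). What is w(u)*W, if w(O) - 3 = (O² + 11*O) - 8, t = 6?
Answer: 24766*I*√705/141 ≈ 4663.7*I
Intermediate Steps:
u = -27 (u = 3 + 6*(-5) = 3 - 30 = -27)
W = 58*I*√705/141 (W = √(-121 + 241*(1/141)) = √(-121 + 241/141) = √(-16820/141) = 58*I*√705/141 ≈ 10.922*I)
w(O) = -5 + O² + 11*O (w(O) = 3 + ((O² + 11*O) - 8) = 3 + (-8 + O² + 11*O) = -5 + O² + 11*O)
w(u)*W = (-5 + (-27)² + 11*(-27))*(58*I*√705/141) = (-5 + 729 - 297)*(58*I*√705/141) = 427*(58*I*√705/141) = 24766*I*√705/141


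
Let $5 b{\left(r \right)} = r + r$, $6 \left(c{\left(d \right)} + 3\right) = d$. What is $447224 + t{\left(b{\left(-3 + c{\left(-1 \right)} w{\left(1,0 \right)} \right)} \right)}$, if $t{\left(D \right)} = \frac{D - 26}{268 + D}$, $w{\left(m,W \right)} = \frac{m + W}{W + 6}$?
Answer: $\frac{10730242965}{23993} \approx 4.4722 \cdot 10^{5}$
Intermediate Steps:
$w{\left(m,W \right)} = \frac{W + m}{6 + W}$
$c{\left(d \right)} = -3 + \frac{d}{6}$
$b{\left(r \right)} = \frac{2 r}{5}$ ($b{\left(r \right)} = \frac{r + r}{5} = \frac{2 r}{5}$)
$t{\left(D \right)} = \frac{-26 + D}{268 + D}$
$447224 + t{\left(b{\left(-3 + c{\left(-1 \right)} w{\left(1,0 \right)} \right)} \right)} = 447224 + \frac{-26 + \frac{2 \left(-3 + \left(-3 + \frac{1}{6} \left(-1\right)\right) \frac{0 + 1}{6 + 0}\right)}{5}}{268 + \frac{2 \left(-3 + \left(-3 + \frac{1}{6} \left(-1\right)\right) \frac{0 + 1}{6 + 0}\right)}{5}} = 447224 + \frac{-26 + \frac{2 \left(-3 + \left(-3 - \frac{1}{6}\right) \frac{1}{6} \cdot 1\right)}{5}}{268 + \frac{2 \left(-3 + \left(-3 - \frac{1}{6}\right) \frac{1}{6} \cdot 1\right)}{5}} = 447224 + \frac{-26 + \frac{2 \left(-3 - \frac{19 \cdot \frac{1}{6} \cdot 1}{6}\right)}{5}}{268 + \frac{2 \left(-3 - \frac{19 \cdot \frac{1}{6} \cdot 1}{6}\right)}{5}} = 447224 + \frac{-26 + \frac{2 \left(-3 - \frac{19}{36}\right)}{5}}{268 + \frac{2 \left(-3 - \frac{19}{36}\right)}{5}} = 447224 + \frac{-26 + \frac{2}{5} \left(- \frac{127}{36}\right)}{268 + \frac{2}{5} \left(- \frac{127}{36}\right)} = 447224 + \frac{-26 - \frac{127}{90}}{268 - \frac{127}{90}} = 447224 + \frac{1}{\frac{23993}{90}} \left(- \frac{2467}{90}\right) = 447224 + \frac{90}{23993} \left(- \frac{2467}{90}\right) = 447224 - \frac{2467}{23993} = \frac{10730242965}{23993}$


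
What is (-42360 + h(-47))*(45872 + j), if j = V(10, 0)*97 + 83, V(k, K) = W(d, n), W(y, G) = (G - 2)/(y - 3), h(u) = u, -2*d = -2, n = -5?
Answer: -3926421723/2 ≈ -1.9632e+9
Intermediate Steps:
d = 1 (d = -½*(-2) = 1)
W(y, G) = (-2 + G)/(-3 + y)
V(k, K) = 7/2 (V(k, K) = (-2 - 5)/(-3 + 1) = -7/(-2) = -½*(-7) = 7/2)
j = 845/2 (j = (7/2)*97 + 83 = 679/2 + 83 = 845/2 ≈ 422.50)
(-42360 + h(-47))*(45872 + j) = (-42360 - 47)*(45872 + 845/2) = -42407*92589/2 = -3926421723/2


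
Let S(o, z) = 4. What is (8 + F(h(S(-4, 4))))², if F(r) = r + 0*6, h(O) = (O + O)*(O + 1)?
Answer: 2304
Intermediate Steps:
h(O) = 2*O*(1 + O) (h(O) = (2*O)*(1 + O) = 2*O*(1 + O))
F(r) = r (F(r) = r + 0 = r)
(8 + F(h(S(-4, 4))))² = (8 + 2*4*(1 + 4))² = (8 + 2*4*5)² = (8 + 40)² = 48² = 2304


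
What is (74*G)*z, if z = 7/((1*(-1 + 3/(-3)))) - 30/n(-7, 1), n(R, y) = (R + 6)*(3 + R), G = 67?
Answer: -54538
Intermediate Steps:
n(R, y) = (3 + R)*(6 + R) (n(R, y) = (6 + R)*(3 + R) = (3 + R)*(6 + R))
z = -11 (z = 7/((1*(-1 + 3/(-3)))) - 30/(18 + (-7)² + 9*(-7)) = 7/((1*(-1 + 3*(-⅓)))) - 30/(18 + 49 - 63) = 7/((1*(-1 - 1))) - 30/4 = 7/((1*(-2))) - 30*¼ = 7/(-2) - 15/2 = 7*(-½) - 15/2 = -7/2 - 15/2 = -11)
(74*G)*z = (74*67)*(-11) = 4958*(-11) = -54538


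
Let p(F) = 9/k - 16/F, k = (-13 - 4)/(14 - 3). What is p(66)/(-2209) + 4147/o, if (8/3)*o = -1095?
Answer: -13700715323/1356977655 ≈ -10.096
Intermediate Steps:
o = -3285/8 (o = (3/8)*(-1095) = -3285/8 ≈ -410.63)
k = -17/11 ≈ -1.5455
p(F) = -99/17 - 16/F (p(F) = 9/(-17/11) - 16/F = 9*(-11/17) - 16/F = -99/17 - 16/F)
p(66)/(-2209) + 4147/o = (-99/17 - 16/66)/(-2209) + 4147/(-3285/8) = (-99/17 - 16*1/66)*(-1/2209) + 4147*(-8/3285) = (-99/17 - 8/33)*(-1/2209) - 33176/3285 = -3403/561*(-1/2209) - 33176/3285 = 3403/1239249 - 33176/3285 = -13700715323/1356977655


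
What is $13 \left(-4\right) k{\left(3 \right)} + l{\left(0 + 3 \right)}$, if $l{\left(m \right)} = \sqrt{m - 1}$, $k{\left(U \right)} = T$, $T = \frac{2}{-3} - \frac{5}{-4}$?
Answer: $- \frac{91}{3} + \sqrt{2} \approx -28.919$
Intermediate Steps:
$T = \frac{7}{12}$ ($T = 2 \left(- \frac{1}{3}\right) - - \frac{5}{4} = - \frac{2}{3} + \frac{5}{4} = \frac{7}{12} \approx 0.58333$)
$k{\left(U \right)} = \frac{7}{12}$
$l{\left(m \right)} = \sqrt{-1 + m}$
$13 \left(-4\right) k{\left(3 \right)} + l{\left(0 + 3 \right)} = 13 \left(-4\right) \frac{7}{12} + \sqrt{-1 + \left(0 + 3\right)} = \left(-52\right) \frac{7}{12} + \sqrt{-1 + 3} = - \frac{91}{3} + \sqrt{2}$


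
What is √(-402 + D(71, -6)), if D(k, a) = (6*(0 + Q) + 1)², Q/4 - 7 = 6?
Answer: √97567 ≈ 312.36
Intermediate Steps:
Q = 52 (Q = 28 + 4*6 = 28 + 24 = 52)
D(k, a) = 97969 (D(k, a) = (6*(0 + 52) + 1)² = (6*52 + 1)² = (312 + 1)² = 313² = 97969)
√(-402 + D(71, -6)) = √(-402 + 97969) = √97567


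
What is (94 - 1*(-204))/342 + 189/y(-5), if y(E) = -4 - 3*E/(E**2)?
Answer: -159062/2907 ≈ -54.717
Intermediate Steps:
y(E) = -4 - 3/E (y(E) = -4 - 3*E/E**2 = -4 - 3/E)
(94 - 1*(-204))/342 + 189/y(-5) = (94 - 1*(-204))/342 + 189/(-4 - 3/(-5)) = (94 + 204)*(1/342) + 189/(-4 - 3*(-1/5)) = 298*(1/342) + 189/(-4 + 3/5) = 149/171 + 189/(-17/5) = 149/171 + 189*(-5/17) = 149/171 - 945/17 = -159062/2907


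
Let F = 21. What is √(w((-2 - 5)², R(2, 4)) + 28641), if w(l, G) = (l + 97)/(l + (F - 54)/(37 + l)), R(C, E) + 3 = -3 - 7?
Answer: √500718972437/4181 ≈ 169.25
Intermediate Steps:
R(C, E) = -13 (R(C, E) = -3 + (-3 - 7) = -3 - 10 = -13)
w(l, G) = (97 + l)/(l - 33/(37 + l)) (w(l, G) = (l + 97)/(l + (21 - 54)/(37 + l)) = (97 + l)/(l - 33/(37 + l)))
√(w((-2 - 5)², R(2, 4)) + 28641) = √((3589 + ((-2 - 5)²)² + 134*(-2 - 5)²)/(-33 + ((-2 - 5)²)² + 37*(-2 - 5)²) + 28641) = √((3589 + ((-7)²)² + 134*(-7)²)/(-33 + ((-7)²)² + 37*(-7)²) + 28641) = √((3589 + 49² + 134*49)/(-33 + 49² + 37*49) + 28641) = √((3589 + 2401 + 6566)/(-33 + 2401 + 1813) + 28641) = √(12556/4181 + 28641) = √(119760577/4181) = √500718972437/4181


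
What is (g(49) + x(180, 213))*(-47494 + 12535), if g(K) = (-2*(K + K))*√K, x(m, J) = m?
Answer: 41671128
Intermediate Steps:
g(K) = -4*K^(3/2) (g(K) = (-4*K)*√K = -4*K^(3/2))
(g(49) + x(180, 213))*(-47494 + 12535) = (-4*49^(3/2) + 180)*(-47494 + 12535) = (-4*343 + 180)*(-34959) = (-1372 + 180)*(-34959) = -1192*(-34959) = 41671128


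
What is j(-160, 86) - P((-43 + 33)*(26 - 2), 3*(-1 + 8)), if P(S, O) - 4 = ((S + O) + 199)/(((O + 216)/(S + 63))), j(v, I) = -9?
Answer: -2207/79 ≈ -27.937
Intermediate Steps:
P(S, O) = 4 + (63 + S)*(199 + O + S)/(216 + O) (P(S, O) = 4 + ((S + O) + 199)/(((O + 216)/(S + 63))) = 4 + ((O + S) + 199)/(((216 + O)/(63 + S))) = 4 + (199 + O + S)/(((216 + O)/(63 + S))) = 4 + (199 + O + S)*((63 + S)/(216 + O)) = 4 + (63 + S)*(199 + O + S)/(216 + O))
j(-160, 86) - P((-43 + 33)*(26 - 2), 3*(-1 + 8)) = -9 - (13401 + ((-43 + 33)*(26 - 2))**2 + 67*(3*(-1 + 8)) + 262*((-43 + 33)*(26 - 2)) + (3*(-1 + 8))*((-43 + 33)*(26 - 2)))/(216 + 3*(-1 + 8)) = -9 - (13401 + (-10*24)**2 + 67*(3*7) + 262*(-10*24) + (3*7)*(-10*24))/(216 + 3*7) = -9 - (13401 + (-240)**2 + 67*21 + 262*(-240) + 21*(-240))/(216 + 21) = -9 - (13401 + 57600 + 1407 - 62880 - 5040)/237 = -9 - 4488/237 = -9 - 1*1496/79 = -9 - 1496/79 = -2207/79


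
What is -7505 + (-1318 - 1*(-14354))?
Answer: 5531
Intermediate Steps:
-7505 + (-1318 - 1*(-14354)) = -7505 + (-1318 + 14354) = -7505 + 13036 = 5531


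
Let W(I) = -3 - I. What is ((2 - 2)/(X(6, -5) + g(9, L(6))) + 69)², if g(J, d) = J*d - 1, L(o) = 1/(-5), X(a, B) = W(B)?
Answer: 4761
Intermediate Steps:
X(a, B) = -3 - B
L(o) = -⅕
g(J, d) = -1 + J*d
((2 - 2)/(X(6, -5) + g(9, L(6))) + 69)² = ((2 - 2)/((-3 - 1*(-5)) + (-1 + 9*(-⅕))) + 69)² = (0/((-3 + 5) + (-1 - 9/5)) + 69)² = (0/(2 - 14/5) + 69)² = (0/(-⅘) + 69)² = (0*(-5/4) + 69)² = (0 + 69)² = 69² = 4761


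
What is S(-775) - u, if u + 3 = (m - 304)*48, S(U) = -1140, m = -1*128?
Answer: 19599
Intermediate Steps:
m = -128
u = -20739 (u = -3 + (-128 - 304)*48 = -3 - 432*48 = -3 - 20736 = -20739)
S(-775) - u = -1140 - 1*(-20739) = -1140 + 20739 = 19599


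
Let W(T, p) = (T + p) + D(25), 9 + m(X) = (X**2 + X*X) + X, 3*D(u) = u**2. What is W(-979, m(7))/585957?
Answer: -2024/1757871 ≈ -0.0011514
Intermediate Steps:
D(u) = u**2/3
m(X) = -9 + X + 2*X**2 (m(X) = -9 + ((X**2 + X*X) + X) = -9 + ((X**2 + X**2) + X) = -9 + (2*X**2 + X) = -9 + (X + 2*X**2) = -9 + X + 2*X**2)
W(T, p) = 625/3 + T + p (W(T, p) = (T + p) + (1/3)*25**2 = (T + p) + (1/3)*625 = (T + p) + 625/3 = 625/3 + T + p)
W(-979, m(7))/585957 = (625/3 - 979 + (-9 + 7 + 2*7**2))/585957 = (625/3 - 979 + (-9 + 7 + 2*49))*(1/585957) = (625/3 - 979 + (-9 + 7 + 98))*(1/585957) = (625/3 - 979 + 96)*(1/585957) = -2024/3*1/585957 = -2024/1757871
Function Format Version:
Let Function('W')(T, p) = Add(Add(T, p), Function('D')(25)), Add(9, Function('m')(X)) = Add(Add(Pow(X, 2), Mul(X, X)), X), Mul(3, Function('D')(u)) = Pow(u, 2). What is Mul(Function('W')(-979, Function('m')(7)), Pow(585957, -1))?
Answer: Rational(-2024, 1757871) ≈ -0.0011514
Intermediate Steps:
Function('D')(u) = Mul(Rational(1, 3), Pow(u, 2))
Function('m')(X) = Add(-9, X, Mul(2, Pow(X, 2))) (Function('m')(X) = Add(-9, Add(Add(Pow(X, 2), Mul(X, X)), X)) = Add(-9, Add(Add(Pow(X, 2), Pow(X, 2)), X)) = Add(-9, Add(Mul(2, Pow(X, 2)), X)) = Add(-9, Add(X, Mul(2, Pow(X, 2)))) = Add(-9, X, Mul(2, Pow(X, 2))))
Function('W')(T, p) = Add(Rational(625, 3), T, p) (Function('W')(T, p) = Add(Add(T, p), Mul(Rational(1, 3), Pow(25, 2))) = Add(Add(T, p), Mul(Rational(1, 3), 625)) = Add(Add(T, p), Rational(625, 3)) = Add(Rational(625, 3), T, p))
Mul(Function('W')(-979, Function('m')(7)), Pow(585957, -1)) = Mul(Add(Rational(625, 3), -979, Add(-9, 7, Mul(2, Pow(7, 2)))), Pow(585957, -1)) = Mul(Add(Rational(625, 3), -979, Add(-9, 7, Mul(2, 49))), Rational(1, 585957)) = Mul(Add(Rational(625, 3), -979, Add(-9, 7, 98)), Rational(1, 585957)) = Mul(Add(Rational(625, 3), -979, 96), Rational(1, 585957)) = Mul(Rational(-2024, 3), Rational(1, 585957)) = Rational(-2024, 1757871)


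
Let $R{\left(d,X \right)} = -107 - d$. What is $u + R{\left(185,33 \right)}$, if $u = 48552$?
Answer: $48260$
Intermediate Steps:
$u + R{\left(185,33 \right)} = 48552 - 292 = 48260$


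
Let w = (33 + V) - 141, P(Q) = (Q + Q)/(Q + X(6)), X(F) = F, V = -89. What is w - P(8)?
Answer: -1387/7 ≈ -198.14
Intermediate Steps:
P(Q) = 2*Q/(6 + Q) (P(Q) = (Q + Q)/(Q + 6) = (2*Q)/(6 + Q) = 2*Q/(6 + Q))
w = -197 (w = (33 - 89) - 141 = -56 - 141 = -197)
w - P(8) = -197 - 2*8/(6 + 8) = -197 - 2*8/14 = -197 - 1*8/7 = -197 - 8/7 = -1387/7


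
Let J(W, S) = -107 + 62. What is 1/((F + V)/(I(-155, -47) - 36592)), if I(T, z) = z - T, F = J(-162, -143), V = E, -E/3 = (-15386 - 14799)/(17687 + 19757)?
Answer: 195158128/227775 ≈ 856.80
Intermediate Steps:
J(W, S) = -45
E = 90555/37444 (E = -3*(-15386 - 14799)/(17687 + 19757) = -(-90555)/37444 = -3*(-30185/37444) = 90555/37444 ≈ 2.4184)
V = 90555/37444 ≈ 2.4184
F = -45
1/((F + V)/(I(-155, -47) - 36592)) = 1/((-45 + 90555/37444)/((-47 - 1*(-155)) - 36592)) = 1/(-1594425/(37444*((-47 + 155) - 36592))) = 1/(-1594425/(37444*(108 - 36592))) = 1/(-1594425/37444/(-36484)) = 1/(-1594425/37444*(-1/36484)) = 1/(227775/195158128) = 195158128/227775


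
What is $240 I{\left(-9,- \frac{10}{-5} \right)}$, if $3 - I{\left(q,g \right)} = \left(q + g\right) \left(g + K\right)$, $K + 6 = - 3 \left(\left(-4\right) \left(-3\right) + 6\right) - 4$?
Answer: $-103440$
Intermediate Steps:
$K = -64$ ($K = -6 - \left(4 + 3 \left(\left(-4\right) \left(-3\right) + 6\right)\right) = -6 - \left(4 + 3 \left(12 + 6\right)\right) = -6 - 58 = -64$)
$I{\left(q,g \right)} = 3 - \left(-64 + g\right) \left(g + q\right)$ ($I{\left(q,g \right)} = 3 - \left(q + g\right) \left(g - 64\right) = 3 - \left(g + q\right) \left(-64 + g\right) = 3 - \left(-64 + g\right) \left(g + q\right)$)
$240 I{\left(-9,- \frac{10}{-5} \right)} = 240 \left(3 - \left(- \frac{10}{-5}\right)^{2} + 64 \left(- \frac{10}{-5}\right) + 64 \left(-9\right) - - \frac{10}{-5} \left(-9\right)\right) = 240 \left(3 - \left(\left(-10\right) \left(- \frac{1}{5}\right)\right)^{2} + 64 \left(\left(-10\right) \left(- \frac{1}{5}\right)\right) - 576 - \left(-10\right) \left(- \frac{1}{5}\right) \left(-9\right)\right) = 240 \left(3 - 2^{2} + 64 \cdot 2 - 576 - 2 \left(-9\right)\right) = 240 \left(3 - 4 + 128 - 576 + 18\right) = 240 \left(-431\right) = -103440$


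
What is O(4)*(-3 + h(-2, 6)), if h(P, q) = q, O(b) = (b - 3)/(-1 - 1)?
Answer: -3/2 ≈ -1.5000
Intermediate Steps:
O(b) = 3/2 - b/2 (O(b) = (-3 + b)/(-2) = (-3 + b)*(-1/2) = 3/2 - b/2)
O(4)*(-3 + h(-2, 6)) = (3/2 - 1/2*4)*(-3 + 6) = (3/2 - 2)*3 = -1/2*3 = -3/2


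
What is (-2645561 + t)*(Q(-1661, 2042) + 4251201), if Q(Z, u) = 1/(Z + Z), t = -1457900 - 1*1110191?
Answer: -36814873389435546/1661 ≈ -2.2164e+13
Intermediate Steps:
t = -2568091 (t = -1457900 - 1110191 = -2568091)
Q(Z, u) = 1/(2*Z)
(-2645561 + t)*(Q(-1661, 2042) + 4251201) = (-2645561 - 2568091)*((1/2)/(-1661) + 4251201) = -5213652*((1/2)*(-1/1661) + 4251201) = -5213652*(-1/3322 + 4251201) = -5213652*14122489721/3322 = -36814873389435546/1661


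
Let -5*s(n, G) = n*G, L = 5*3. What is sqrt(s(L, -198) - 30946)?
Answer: 4*I*sqrt(1897) ≈ 174.22*I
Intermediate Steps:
L = 15
s(n, G) = -G*n/5 (s(n, G) = -n*G/5 = -G*n/5)
sqrt(s(L, -198) - 30946) = sqrt(-1/5*(-198)*15 - 30946) = sqrt(594 - 30946) = sqrt(-30352) = 4*I*sqrt(1897)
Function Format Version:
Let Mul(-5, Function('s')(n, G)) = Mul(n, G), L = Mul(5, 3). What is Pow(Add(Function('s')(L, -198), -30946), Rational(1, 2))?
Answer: Mul(4, I, Pow(1897, Rational(1, 2))) ≈ Mul(174.22, I)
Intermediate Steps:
L = 15
Function('s')(n, G) = Mul(Rational(-1, 5), G, n) (Function('s')(n, G) = Mul(Rational(-1, 5), Mul(n, G)) = Mul(Rational(-1, 5), Mul(G, n)) = Mul(Rational(-1, 5), G, n))
Pow(Add(Function('s')(L, -198), -30946), Rational(1, 2)) = Pow(Add(Mul(Rational(-1, 5), -198, 15), -30946), Rational(1, 2)) = Pow(Add(594, -30946), Rational(1, 2)) = Pow(-30352, Rational(1, 2)) = Mul(4, I, Pow(1897, Rational(1, 2)))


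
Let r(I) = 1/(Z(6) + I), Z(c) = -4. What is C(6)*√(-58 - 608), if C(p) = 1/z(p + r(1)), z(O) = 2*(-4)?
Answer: -3*I*√74/8 ≈ -3.2259*I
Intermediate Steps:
r(I) = 1/(-4 + I)
z(O) = -8
C(p) = -⅛ (C(p) = 1/(-8) = -⅛)
C(6)*√(-58 - 608) = -√(-58 - 608)/8 = -3*I*√74/8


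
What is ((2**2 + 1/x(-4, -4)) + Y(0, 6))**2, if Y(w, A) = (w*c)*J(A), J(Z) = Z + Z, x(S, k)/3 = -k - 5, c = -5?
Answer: 121/9 ≈ 13.444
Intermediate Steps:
x(S, k) = -15 - 3*k (x(S, k) = 3*(-k - 5) = 3*(-5 - k) = -15 - 3*k)
J(Z) = 2*Z
Y(w, A) = -10*A*w (Y(w, A) = (w*(-5))*(2*A) = (-5*w)*(2*A) = -10*A*w)
((2**2 + 1/x(-4, -4)) + Y(0, 6))**2 = ((2**2 + 1/(-15 - 3*(-4))) - 10*6*0)**2 = ((4 + 1/(-15 + 12)) + 0)**2 = ((4 + 1/(-3)) + 0)**2 = ((4 - 1/3) + 0)**2 = (11/3 + 0)**2 = (11/3)**2 = 121/9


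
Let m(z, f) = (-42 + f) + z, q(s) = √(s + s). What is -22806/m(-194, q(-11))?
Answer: 2691108/27859 + 11403*I*√22/27859 ≈ 96.597 + 1.9198*I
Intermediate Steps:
q(s) = √2*√s (q(s) = √(2*s) = √2*√s)
m(z, f) = -42 + f + z
-22806/m(-194, q(-11)) = -22806/(-42 + √2*√(-11) - 194) = -22806/(-42 + √2*(I*√11) - 194) = -22806/(-42 + I*√22 - 194) = -22806/(-236 + I*√22)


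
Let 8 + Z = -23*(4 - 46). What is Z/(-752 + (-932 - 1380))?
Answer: -479/1532 ≈ -0.31266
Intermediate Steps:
Z = 958 (Z = -8 - 23*(4 - 46) = -8 - 23*(-42) = -8 + 966 = 958)
Z/(-752 + (-932 - 1380)) = 958/(-752 + (-932 - 1380)) = 958/(-752 - 2312) = 958/(-3064) = 958*(-1/3064) = -479/1532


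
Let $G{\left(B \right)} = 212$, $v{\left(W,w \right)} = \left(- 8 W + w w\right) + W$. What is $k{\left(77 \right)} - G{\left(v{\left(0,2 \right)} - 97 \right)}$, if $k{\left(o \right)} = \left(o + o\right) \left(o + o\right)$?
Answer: $23504$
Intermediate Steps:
$k{\left(o \right)} = 4 o^{2}$ ($k{\left(o \right)} = 2 o 2 o = 4 o^{2}$)
$v{\left(W,w \right)} = w^{2} - 7 W$ ($v{\left(W,w \right)} = \left(- 8 W + w^{2}\right) + W = \left(w^{2} - 8 W\right) + W = w^{2} - 7 W$)
$k{\left(77 \right)} - G{\left(v{\left(0,2 \right)} - 97 \right)} = 4 \cdot 77^{2} - 212 = 4 \cdot 5929 - 212 = 23716 - 212 = 23504$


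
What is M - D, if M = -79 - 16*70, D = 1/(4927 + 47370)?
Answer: -62704104/52297 ≈ -1199.0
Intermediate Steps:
D = 1/52297 ≈ 1.9122e-5
M = -1199 (M = -79 - 1120 = -1199)
M - D = -1199 - 1*1/52297 = -1199 - 1/52297 = -62704104/52297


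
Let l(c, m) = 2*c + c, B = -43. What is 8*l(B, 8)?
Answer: -1032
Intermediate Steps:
l(c, m) = 3*c
8*l(B, 8) = 8*(3*(-43)) = 8*(-129) = -1032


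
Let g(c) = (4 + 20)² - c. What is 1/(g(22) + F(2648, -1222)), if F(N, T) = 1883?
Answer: 1/2437 ≈ 0.00041034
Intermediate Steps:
g(c) = 576 - c (g(c) = 24² - c = 576 - c)
1/(g(22) + F(2648, -1222)) = 1/((576 - 1*22) + 1883) = 1/((576 - 22) + 1883) = 1/(554 + 1883) = 1/2437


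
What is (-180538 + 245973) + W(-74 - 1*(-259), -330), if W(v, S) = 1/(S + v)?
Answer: 9488074/145 ≈ 65435.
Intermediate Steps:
(-180538 + 245973) + W(-74 - 1*(-259), -330) = (-180538 + 245973) + 1/(-330 + (-74 - 1*(-259))) = 65435 + 1/(-330 + (-74 + 259)) = 65435 + 1/(-330 + 185) = 65435 + 1/(-145) = 65435 - 1/145 = 9488074/145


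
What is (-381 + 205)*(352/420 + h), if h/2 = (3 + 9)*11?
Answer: -4894208/105 ≈ -46612.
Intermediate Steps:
h = 264 (h = 2*((3 + 9)*11) = 2*(12*11) = 2*132 = 264)
(-381 + 205)*(352/420 + h) = (-381 + 205)*(352/420 + 264) = -176*(352*(1/420) + 264) = -176*(88/105 + 264) = -176*27808/105 = -4894208/105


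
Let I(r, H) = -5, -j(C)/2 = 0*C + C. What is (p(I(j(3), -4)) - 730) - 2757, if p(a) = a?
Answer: -3492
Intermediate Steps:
j(C) = -2*C (j(C) = -2*(0*C + C) = -2*(0 + C) = -2*C)
(p(I(j(3), -4)) - 730) - 2757 = (-5 - 730) - 2757 = -735 - 2757 = -3492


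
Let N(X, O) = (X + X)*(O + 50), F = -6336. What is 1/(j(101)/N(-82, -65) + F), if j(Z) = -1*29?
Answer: -2460/15586589 ≈ -0.00015783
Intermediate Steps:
N(X, O) = 2*X*(50 + O) (N(X, O) = (2*X)*(50 + O) = 2*X*(50 + O))
j(Z) = -29
1/(j(101)/N(-82, -65) + F) = 1/(-29*(-1/(164*(50 - 65))) - 6336) = 1/(-29/(2*(-82)*(-15)) - 6336) = 1/(-29/2460 - 6336) = 1/(-15586589/2460) = -2460/15586589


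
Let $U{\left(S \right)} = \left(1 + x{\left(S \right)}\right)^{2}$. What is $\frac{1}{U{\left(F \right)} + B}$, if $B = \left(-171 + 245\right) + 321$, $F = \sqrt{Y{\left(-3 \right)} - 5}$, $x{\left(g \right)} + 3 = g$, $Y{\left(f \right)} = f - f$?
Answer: $\frac{i}{2 \left(2 \sqrt{5} + 197 i\right)} \approx 0.0025368 + 5.7588 \cdot 10^{-5} i$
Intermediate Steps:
$Y{\left(f \right)} = 0$
$x{\left(g \right)} = -3 + g$
$F = i \sqrt{5}$ ($F = \sqrt{0 - 5} = \sqrt{-5} = i \sqrt{5} \approx 2.2361 i$)
$U{\left(S \right)} = \left(-2 + S\right)^{2}$ ($U{\left(S \right)} = \left(1 + \left(-3 + S\right)\right)^{2} = \left(-2 + S\right)^{2}$)
$B = 395$ ($B = 74 + 321 = 395$)
$\frac{1}{U{\left(F \right)} + B} = \frac{1}{\left(-2 + i \sqrt{5}\right)^{2} + 395} = \frac{1}{395 + \left(-2 + i \sqrt{5}\right)^{2}}$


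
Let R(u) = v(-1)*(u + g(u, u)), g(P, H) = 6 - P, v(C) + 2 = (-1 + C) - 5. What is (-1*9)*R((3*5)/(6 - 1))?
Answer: 486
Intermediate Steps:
v(C) = -8 + C (v(C) = -2 + ((-1 + C) - 5) = -2 + (-6 + C) = -8 + C)
R(u) = -54 (R(u) = (-8 - 1)*(u + (6 - u)) = -9*6 = -54)
(-1*9)*R((3*5)/(6 - 1)) = -1*9*(-54) = -9*(-54) = 486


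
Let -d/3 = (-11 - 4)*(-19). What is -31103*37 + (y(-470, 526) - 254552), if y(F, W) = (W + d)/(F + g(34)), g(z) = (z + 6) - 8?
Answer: -615548665/438 ≈ -1.4054e+6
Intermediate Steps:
g(z) = -2 + z (g(z) = (6 + z) - 8 = -2 + z)
d = -855 (d = -3*(-11 - 4)*(-19) = -(-45)*(-19) = -3*285 = -855)
y(F, W) = (-855 + W)/(32 + F) (y(F, W) = (W - 855)/(F + (-2 + 34)) = (-855 + W)/(F + 32) = (-855 + W)/(32 + F))
-31103*37 + (y(-470, 526) - 254552) = -31103*37 + ((-855 + 526)/(32 - 470) - 254552) = -1150811 + (-329/(-438) - 254552) = -1150811 + (-1/438*(-329) - 254552) = -1150811 + (329/438 - 254552) = -1150811 - 111493447/438 = -615548665/438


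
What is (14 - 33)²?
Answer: 361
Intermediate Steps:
(14 - 33)² = (-19)² = 361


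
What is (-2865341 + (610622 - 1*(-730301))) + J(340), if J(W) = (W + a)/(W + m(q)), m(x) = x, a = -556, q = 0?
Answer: -129575584/85 ≈ -1.5244e+6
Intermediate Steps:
J(W) = (-556 + W)/W (J(W) = (W - 556)/(W + 0) = (-556 + W)/W)
(-2865341 + (610622 - 1*(-730301))) + J(340) = (-2865341 + (610622 - 1*(-730301))) + (-556 + 340)/340 = (-2865341 + (610622 + 730301)) + (1/340)*(-216) = (-2865341 + 1340923) - 54/85 = -1524418 - 54/85 = -129575584/85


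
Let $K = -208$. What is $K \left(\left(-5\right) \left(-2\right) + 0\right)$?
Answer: $-2080$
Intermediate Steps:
$K \left(\left(-5\right) \left(-2\right) + 0\right) = - 208 \left(\left(-5\right) \left(-2\right) + 0\right) = - 208 \left(10 + 0\right) = \left(-208\right) 10 = -2080$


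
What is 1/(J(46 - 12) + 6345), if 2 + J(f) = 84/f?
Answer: 17/107873 ≈ 0.00015759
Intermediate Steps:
J(f) = -2 + 84/f
1/(J(46 - 12) + 6345) = 1/((-2 + 84/(46 - 12)) + 6345) = 1/((-2 + 84/34) + 6345) = 1/((-2 + 84*(1/34)) + 6345) = 1/((-2 + 42/17) + 6345) = 1/(8/17 + 6345) = 1/(107873/17) = 17/107873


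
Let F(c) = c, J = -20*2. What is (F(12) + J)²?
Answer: 784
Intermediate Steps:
J = -40
(F(12) + J)² = (12 - 40)² = (-28)² = 784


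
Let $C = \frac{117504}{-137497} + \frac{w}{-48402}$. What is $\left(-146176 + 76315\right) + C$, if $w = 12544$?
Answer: $- \frac{232470717364805}{3327564897} \approx -69862.0$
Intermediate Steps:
$C = - \frac{3706095488}{3327564897}$ ($C = \frac{117504}{-137497} + \frac{12544}{-48402} = 117504 \left(- \frac{1}{137497}\right) + 12544 \left(- \frac{1}{48402}\right) = - \frac{117504}{137497} - \frac{6272}{24201} = - \frac{3706095488}{3327564897} \approx -1.1138$)
$\left(-146176 + 76315\right) + C = \left(-146176 + 76315\right) - \frac{3706095488}{3327564897} = -69861 - \frac{3706095488}{3327564897} = - \frac{232470717364805}{3327564897}$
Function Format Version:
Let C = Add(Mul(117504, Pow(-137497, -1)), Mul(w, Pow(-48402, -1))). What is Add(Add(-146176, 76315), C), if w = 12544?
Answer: Rational(-232470717364805, 3327564897) ≈ -69862.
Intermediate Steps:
C = Rational(-3706095488, 3327564897) (C = Add(Mul(117504, Pow(-137497, -1)), Mul(12544, Pow(-48402, -1))) = Add(Mul(117504, Rational(-1, 137497)), Mul(12544, Rational(-1, 48402))) = Add(Rational(-117504, 137497), Rational(-6272, 24201)) = Rational(-3706095488, 3327564897) ≈ -1.1138)
Add(Add(-146176, 76315), C) = Add(Add(-146176, 76315), Rational(-3706095488, 3327564897)) = Add(-69861, Rational(-3706095488, 3327564897)) = Rational(-232470717364805, 3327564897)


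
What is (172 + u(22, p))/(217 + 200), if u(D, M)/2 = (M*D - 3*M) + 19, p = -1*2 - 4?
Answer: -6/139 ≈ -0.043165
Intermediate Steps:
p = -6 (p = -2 - 4 = -6)
u(D, M) = 38 - 6*M + 2*D*M (u(D, M) = 2*((M*D - 3*M) + 19) = 2*((D*M - 3*M) + 19) = 2*((-3*M + D*M) + 19) = 2*(19 - 3*M + D*M) = 38 - 6*M + 2*D*M)
(172 + u(22, p))/(217 + 200) = (172 + (38 - 6*(-6) + 2*22*(-6)))/(217 + 200) = (172 + (38 + 36 - 264))/417 = (172 - 190)*(1/417) = -18*1/417 = -6/139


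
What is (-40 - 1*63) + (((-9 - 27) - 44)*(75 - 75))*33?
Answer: -103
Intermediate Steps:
(-40 - 1*63) + (((-9 - 27) - 44)*(75 - 75))*33 = (-40 - 63) + ((-36 - 44)*0)*33 = -103 - 80*0*33 = -103 + 0*33 = -103 + 0 = -103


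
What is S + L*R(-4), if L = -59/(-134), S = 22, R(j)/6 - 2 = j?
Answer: 1120/67 ≈ 16.716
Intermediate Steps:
R(j) = 12 + 6*j
L = 59/134 (L = -59*(-1/134) = 59/134 ≈ 0.44030)
S + L*R(-4) = 22 + 59*(12 + 6*(-4))/134 = 22 + 59*(12 - 24)/134 = 22 + (59/134)*(-12) = 22 - 354/67 = 1120/67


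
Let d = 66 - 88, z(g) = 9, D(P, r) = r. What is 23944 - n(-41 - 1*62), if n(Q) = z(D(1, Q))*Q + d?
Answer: 24893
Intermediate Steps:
d = -22
n(Q) = -22 + 9*Q (n(Q) = 9*Q - 22 = -22 + 9*Q)
23944 - n(-41 - 1*62) = 23944 - (-22 + 9*(-41 - 1*62)) = 23944 - (-22 + 9*(-41 - 62)) = 23944 - (-22 + 9*(-103)) = 23944 - (-22 - 927) = 23944 - 1*(-949) = 23944 + 949 = 24893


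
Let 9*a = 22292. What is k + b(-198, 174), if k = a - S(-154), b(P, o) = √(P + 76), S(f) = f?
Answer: 23678/9 + I*√122 ≈ 2630.9 + 11.045*I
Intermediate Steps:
a = 22292/9 (a = (⅑)*22292 = 22292/9 ≈ 2476.9)
b(P, o) = √(76 + P)
k = 23678/9 (k = 22292/9 - 1*(-154) = 22292/9 + 154 = 23678/9 ≈ 2630.9)
k + b(-198, 174) = 23678/9 + √(76 - 198) = 23678/9 + √(-122) = 23678/9 + I*√122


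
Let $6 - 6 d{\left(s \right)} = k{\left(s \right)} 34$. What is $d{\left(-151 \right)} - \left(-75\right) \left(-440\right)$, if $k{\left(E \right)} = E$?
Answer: $- \frac{96430}{3} \approx -32143.0$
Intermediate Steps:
$d{\left(s \right)} = 1 - \frac{17 s}{3}$ ($d{\left(s \right)} = 1 - \frac{s 34}{6} = 1 - \frac{34 s}{6} = 1 - \frac{17 s}{3}$)
$d{\left(-151 \right)} - \left(-75\right) \left(-440\right) = \left(1 - - \frac{2567}{3}\right) - \left(-75\right) \left(-440\right) = \left(1 + \frac{2567}{3}\right) - 33000 = \frac{2570}{3} - 33000 = - \frac{96430}{3}$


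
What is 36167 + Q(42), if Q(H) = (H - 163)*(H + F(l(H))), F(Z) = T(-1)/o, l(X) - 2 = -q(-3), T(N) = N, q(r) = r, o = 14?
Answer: 435311/14 ≈ 31094.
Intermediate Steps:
l(X) = 5 (l(X) = 2 - 1*(-3) = 2 + 3 = 5)
F(Z) = -1/14
Q(H) = (-163 + H)*(-1/14 + H) (Q(H) = (H - 163)*(H - 1/14) = (-163 + H)*(-1/14 + H))
36167 + Q(42) = 36167 + (163/14 + 42**2 - 2283/14*42) = 36167 + (163/14 + 1764 - 6849) = 36167 - 71027/14 = 435311/14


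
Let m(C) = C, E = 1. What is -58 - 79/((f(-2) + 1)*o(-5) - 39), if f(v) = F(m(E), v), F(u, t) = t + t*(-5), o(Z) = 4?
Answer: -95/3 ≈ -31.667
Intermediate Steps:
F(u, t) = -4*t (F(u, t) = t - 5*t = -4*t)
f(v) = -4*v
-58 - 79/((f(-2) + 1)*o(-5) - 39) = -58 - 79/((-4*(-2) + 1)*4 - 39) = -58 - 79/((8 + 1)*4 - 39) = -58 - 79/(9*4 - 39) = -58 - 79/(36 - 39) = -58 - 79/(-3) = -58 - ⅓*(-79) = -58 + 79/3 = -95/3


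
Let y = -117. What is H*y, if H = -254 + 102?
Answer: 17784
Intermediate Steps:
H = -152
H*y = -152*(-117) = 17784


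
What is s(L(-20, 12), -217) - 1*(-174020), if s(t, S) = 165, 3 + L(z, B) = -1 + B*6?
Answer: 174185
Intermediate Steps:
L(z, B) = -4 + 6*B (L(z, B) = -3 + (-1 + B*6) = -3 + (-1 + 6*B) = -4 + 6*B)
s(L(-20, 12), -217) - 1*(-174020) = 165 - 1*(-174020) = 165 + 174020 = 174185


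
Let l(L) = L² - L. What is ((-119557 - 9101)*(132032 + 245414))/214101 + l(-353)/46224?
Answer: -41568103579105/183270456 ≈ -2.2681e+5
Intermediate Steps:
((-119557 - 9101)*(132032 + 245414))/214101 + l(-353)/46224 = ((-119557 - 9101)*(132032 + 245414))/214101 - 353*(-1 - 353)/46224 = -128658*377446*(1/214101) - 353*(-354)*(1/46224) = -48561447468*1/214101 + 124962*(1/46224) = -16187149156/71367 + 20827/7704 = -41568103579105/183270456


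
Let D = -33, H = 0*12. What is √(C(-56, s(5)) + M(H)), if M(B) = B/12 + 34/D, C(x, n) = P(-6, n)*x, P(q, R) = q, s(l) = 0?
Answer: √364782/33 ≈ 18.302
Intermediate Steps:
H = 0
C(x, n) = -6*x
M(B) = -34/33 + B/12 (M(B) = B/12 + 34/(-33) = B*(1/12) + 34*(-1/33) = B/12 - 34/33 = -34/33 + B/12)
√(C(-56, s(5)) + M(H)) = √(-6*(-56) + (-34/33 + (1/12)*0)) = √(336 + (-34/33 + 0)) = √(336 - 34/33) = √(11054/33) = √364782/33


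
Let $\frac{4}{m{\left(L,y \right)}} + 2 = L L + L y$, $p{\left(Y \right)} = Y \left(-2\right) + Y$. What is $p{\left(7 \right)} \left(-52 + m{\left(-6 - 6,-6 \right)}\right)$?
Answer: $\frac{38934}{107} \approx 363.87$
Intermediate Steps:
$p{\left(Y \right)} = - Y$ ($p{\left(Y \right)} = - 2 Y + Y = - Y$)
$m{\left(L,y \right)} = \frac{4}{-2 + L^{2} + L y}$ ($m{\left(L,y \right)} = \frac{4}{-2 + \left(L L + L y\right)} = \frac{4}{-2 + \left(L^{2} + L y\right)} = \frac{4}{-2 + L^{2} + L y}$)
$p{\left(7 \right)} \left(-52 + m{\left(-6 - 6,-6 \right)}\right) = \left(-1\right) 7 \left(-52 + \frac{4}{-2 + \left(-6 - 6\right)^{2} + \left(-6 - 6\right) \left(-6\right)}\right) = - 7 \left(-52 + \frac{4}{-2 + \left(-12\right)^{2} - -72}\right) = - 7 \left(-52 + \frac{4}{-2 + 144 + 72}\right) = - 7 \left(-52 + \frac{4}{214}\right) = - 7 \left(-52 + 4 \cdot \frac{1}{214}\right) = - 7 \left(-52 + \frac{2}{107}\right) = \left(-7\right) \left(- \frac{5562}{107}\right) = \frac{38934}{107}$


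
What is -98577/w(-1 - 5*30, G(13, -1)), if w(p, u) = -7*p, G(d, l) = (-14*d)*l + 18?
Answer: -98577/1057 ≈ -93.261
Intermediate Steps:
G(d, l) = 18 - 14*d*l (G(d, l) = -14*d*l + 18 = 18 - 14*d*l)
-98577/w(-1 - 5*30, G(13, -1)) = -98577*(-1/(7*(-1 - 5*30))) = -98577*(-1/(7*(-1 - 1*150))) = -98577*(-1/(7*(-1 - 150))) = -98577/((-7*(-151))) = -98577/1057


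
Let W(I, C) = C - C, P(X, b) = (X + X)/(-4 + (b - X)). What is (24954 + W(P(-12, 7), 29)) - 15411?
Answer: 9543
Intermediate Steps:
P(X, b) = 2*X/(-4 + b - X) (P(X, b) = (2*X)/(-4 + b - X) = 2*X/(-4 + b - X))
W(I, C) = 0
(24954 + W(P(-12, 7), 29)) - 15411 = (24954 + 0) - 15411 = 24954 - 15411 = 9543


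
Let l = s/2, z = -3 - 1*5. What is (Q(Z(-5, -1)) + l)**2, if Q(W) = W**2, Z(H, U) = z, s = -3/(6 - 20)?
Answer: 3222025/784 ≈ 4109.7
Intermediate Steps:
s = 3/14 (s = -3/(-14) = -1/14*(-3) = 3/14 ≈ 0.21429)
z = -8 (z = -3 - 5 = -8)
Z(H, U) = -8
l = 3/28 (l = (3/14)/2 = (3/14)*(1/2) = 3/28 ≈ 0.10714)
(Q(Z(-5, -1)) + l)**2 = ((-8)**2 + 3/28)**2 = (64 + 3/28)**2 = (1795/28)**2 = 3222025/784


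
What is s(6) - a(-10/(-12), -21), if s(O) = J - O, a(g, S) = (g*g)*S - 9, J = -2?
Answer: 187/12 ≈ 15.583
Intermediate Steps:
a(g, S) = -9 + S*g**2 (a(g, S) = g**2*S - 9 = S*g**2 - 9 = -9 + S*g**2)
s(O) = -2 - O
s(6) - a(-10/(-12), -21) = (-2 - 1*6) - (-9 - 21*(-10/(-12))**2) = (-2 - 6) - (-9 - 21*(-10*(-1/12))**2) = -8 - (-9 - 21*(5/6)**2) = -8 - (-9 - 21*25/36) = -8 - (-9 - 175/12) = -8 - 1*(-283/12) = -8 + 283/12 = 187/12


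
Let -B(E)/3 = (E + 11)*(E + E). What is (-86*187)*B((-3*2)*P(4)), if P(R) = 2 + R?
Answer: 86842800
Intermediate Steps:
B(E) = -6*E*(11 + E) (B(E) = -3*(E + 11)*(E + E) = -3*(11 + E)*2*E = -6*E*(11 + E))
(-86*187)*B((-3*2)*P(4)) = (-86*187)*(-6*(-3*2)*(2 + 4)*(11 + (-3*2)*(2 + 4))) = -(-96492)*(-6*6)*(11 - 6*6) = -(-96492)*(-36)*(11 - 36) = -(-96492)*(-36)*(-25) = -16082*(-5400) = 86842800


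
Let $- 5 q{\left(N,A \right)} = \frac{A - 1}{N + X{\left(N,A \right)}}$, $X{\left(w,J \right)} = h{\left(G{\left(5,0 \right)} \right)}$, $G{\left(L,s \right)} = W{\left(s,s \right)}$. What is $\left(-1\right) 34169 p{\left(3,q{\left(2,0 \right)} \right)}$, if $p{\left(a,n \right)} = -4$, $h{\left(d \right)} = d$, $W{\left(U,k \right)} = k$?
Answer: $136676$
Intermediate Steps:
$G{\left(L,s \right)} = s$
$X{\left(w,J \right)} = 0$
$q{\left(N,A \right)} = - \frac{-1 + A}{5 N}$ ($q{\left(N,A \right)} = - \frac{\left(A - 1\right) \frac{1}{N + 0}}{5} = - \frac{\left(-1 + A\right) \frac{1}{N}}{5} = - \frac{\frac{1}{N} \left(-1 + A\right)}{5} = - \frac{-1 + A}{5 N}$)
$\left(-1\right) 34169 p{\left(3,q{\left(2,0 \right)} \right)} = \left(-1\right) 34169 \left(-4\right) = \left(-34169\right) \left(-4\right) = 136676$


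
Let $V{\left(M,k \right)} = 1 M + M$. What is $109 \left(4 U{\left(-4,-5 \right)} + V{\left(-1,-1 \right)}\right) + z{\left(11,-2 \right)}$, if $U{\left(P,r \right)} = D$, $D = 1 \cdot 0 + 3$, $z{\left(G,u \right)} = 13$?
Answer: $1103$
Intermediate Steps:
$D = 3$ ($D = 0 + 3 = 3$)
$U{\left(P,r \right)} = 3$
$V{\left(M,k \right)} = 2 M$ ($V{\left(M,k \right)} = M + M = 2 M$)
$109 \left(4 U{\left(-4,-5 \right)} + V{\left(-1,-1 \right)}\right) + z{\left(11,-2 \right)} = 109 \left(4 \cdot 3 + 2 \left(-1\right)\right) + 13 = 109 \left(12 - 2\right) + 13 = 109 \cdot 10 + 13 = 1090 + 13 = 1103$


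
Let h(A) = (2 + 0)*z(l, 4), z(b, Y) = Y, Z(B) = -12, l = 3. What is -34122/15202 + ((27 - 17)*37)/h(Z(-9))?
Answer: 121631/2764 ≈ 44.005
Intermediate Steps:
h(A) = 8 (h(A) = (2 + 0)*4 = 2*4 = 8)
-34122/15202 + ((27 - 17)*37)/h(Z(-9)) = -34122/15202 + ((27 - 17)*37)/8 = -34122*1/15202 + (10*37)*(⅛) = -1551/691 + 370*(⅛) = -1551/691 + 185/4 = 121631/2764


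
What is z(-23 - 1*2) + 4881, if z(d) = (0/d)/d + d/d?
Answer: 4882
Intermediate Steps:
z(d) = 1 (z(d) = 0/d + 1 = 0 + 1 = 1)
z(-23 - 1*2) + 4881 = 1 + 4881 = 4882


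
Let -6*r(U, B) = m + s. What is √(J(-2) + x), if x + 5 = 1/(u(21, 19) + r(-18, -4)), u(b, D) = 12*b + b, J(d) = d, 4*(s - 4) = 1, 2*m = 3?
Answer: I*√298238191/6529 ≈ 2.6451*I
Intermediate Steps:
m = 3/2 (m = (½)*3 = 3/2 ≈ 1.5000)
s = 17/4 (s = 4 + (¼)*1 = 4 + ¼ = 17/4 ≈ 4.2500)
r(U, B) = -23/24 (r(U, B) = -(3/2 + 17/4)/6 = -⅙*23/4 = -23/24)
u(b, D) = 13*b
x = -32621/6529 (x = -5 + 1/(13*21 - 23/24) = -5 + 1/(273 - 23/24) = -5 + 1/(6529/24) = -5 + 24/6529 = -32621/6529 ≈ -4.9963)
√(J(-2) + x) = √(-2 - 32621/6529) = √(-45679/6529) = I*√298238191/6529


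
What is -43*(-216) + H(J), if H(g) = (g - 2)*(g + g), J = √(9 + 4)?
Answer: 9314 - 4*√13 ≈ 9299.6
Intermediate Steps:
J = √13 ≈ 3.6056
H(g) = 2*g*(-2 + g) (H(g) = (-2 + g)*(2*g) = 2*g*(-2 + g))
-43*(-216) + H(J) = -43*(-216) + 2*√13*(-2 + √13) = 9288 + 2*√13*(-2 + √13)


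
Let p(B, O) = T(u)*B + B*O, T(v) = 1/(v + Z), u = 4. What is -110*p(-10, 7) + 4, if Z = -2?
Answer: 8254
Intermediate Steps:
T(v) = 1/(-2 + v) (T(v) = 1/(v - 2) = 1/(-2 + v))
p(B, O) = B/2 + B*O (p(B, O) = B/(-2 + 4) + B*O = B/2 + B*O)
-110*p(-10, 7) + 4 = -(-1100)*(½ + 7) + 4 = -(-1100)*15/2 + 4 = -110*(-75) + 4 = 8250 + 4 = 8254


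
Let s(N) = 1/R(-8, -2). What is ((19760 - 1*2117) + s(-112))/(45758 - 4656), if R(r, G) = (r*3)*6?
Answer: 2540591/5918688 ≈ 0.42925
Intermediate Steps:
R(r, G) = 18*r (R(r, G) = (3*r)*6 = 18*r)
s(N) = -1/144 (s(N) = 1/(18*(-8)) = 1/(-144) = -1/144)
((19760 - 1*2117) + s(-112))/(45758 - 4656) = ((19760 - 1*2117) - 1/144)/(45758 - 4656) = ((19760 - 2117) - 1/144)/41102 = (17643 - 1/144)*(1/41102) = (2540591/144)*(1/41102) = 2540591/5918688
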